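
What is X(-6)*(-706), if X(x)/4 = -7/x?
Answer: -9884/3 ≈ -3294.7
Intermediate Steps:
X(x) = -28/x (X(x) = 4*(-7/x) = -28/x)
X(-6)*(-706) = -28/(-6)*(-706) = -28*(-1/6)*(-706) = (14/3)*(-706) = -9884/3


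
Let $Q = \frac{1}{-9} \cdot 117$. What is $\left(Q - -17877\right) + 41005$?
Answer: $58869$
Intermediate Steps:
$Q = -13$ ($Q = \left(- \frac{1}{9}\right) 117 = -13$)
$\left(Q - -17877\right) + 41005 = \left(-13 - -17877\right) + 41005 = \left(-13 + 17877\right) + 41005 = 17864 + 41005 = 58869$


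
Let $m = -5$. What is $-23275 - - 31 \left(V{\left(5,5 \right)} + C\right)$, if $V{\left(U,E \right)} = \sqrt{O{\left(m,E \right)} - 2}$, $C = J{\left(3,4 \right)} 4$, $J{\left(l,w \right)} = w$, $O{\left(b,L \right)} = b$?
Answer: $-22779 + 31 i \sqrt{7} \approx -22779.0 + 82.018 i$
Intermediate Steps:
$C = 16$ ($C = 4 \cdot 4 = 16$)
$V{\left(U,E \right)} = i \sqrt{7}$ ($V{\left(U,E \right)} = \sqrt{-5 - 2} = \sqrt{-7} = i \sqrt{7}$)
$-23275 - - 31 \left(V{\left(5,5 \right)} + C\right) = -23275 - - 31 \left(i \sqrt{7} + 16\right) = -23275 - - 31 \left(16 + i \sqrt{7}\right) = -23275 - \left(-496 - 31 i \sqrt{7}\right) = -23275 + \left(496 + 31 i \sqrt{7}\right) = -22779 + 31 i \sqrt{7}$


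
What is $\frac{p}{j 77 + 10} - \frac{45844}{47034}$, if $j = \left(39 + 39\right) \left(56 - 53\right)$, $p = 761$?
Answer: $- \frac{395341379}{423964476} \approx -0.93249$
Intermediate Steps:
$j = 234$ ($j = 78 \cdot 3 = 234$)
$\frac{p}{j 77 + 10} - \frac{45844}{47034} = \frac{761}{234 \cdot 77 + 10} - \frac{45844}{47034} = \frac{761}{18018 + 10} - \frac{22922}{23517} = \frac{761}{18028} - \frac{22922}{23517} = - \frac{395341379}{423964476}$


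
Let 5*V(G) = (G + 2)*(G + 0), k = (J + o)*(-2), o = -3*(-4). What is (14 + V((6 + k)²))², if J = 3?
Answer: 110887668004/25 ≈ 4.4355e+9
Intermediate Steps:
o = 12
k = -30 (k = (3 + 12)*(-2) = 15*(-2) = -30)
V(G) = G*(2 + G)/5 (V(G) = ((G + 2)*(G + 0))/5 = ((2 + G)*G)/5 = (G*(2 + G))/5 = G*(2 + G)/5)
(14 + V((6 + k)²))² = (14 + (6 - 30)²*(2 + (6 - 30)²)/5)² = (14 + (⅕)*(-24)²*(2 + (-24)²))² = (14 + (⅕)*576*(2 + 576))² = (14 + (⅕)*576*578)² = (14 + 332928/5)² = (332998/5)² = 110887668004/25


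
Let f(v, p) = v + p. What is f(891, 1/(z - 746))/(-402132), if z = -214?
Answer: -855359/386046720 ≈ -0.0022157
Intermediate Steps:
f(v, p) = p + v
f(891, 1/(z - 746))/(-402132) = (1/(-214 - 746) + 891)/(-402132) = (1/(-960) + 891)*(-1/402132) = (-1/960 + 891)*(-1/402132) = (855359/960)*(-1/402132) = -855359/386046720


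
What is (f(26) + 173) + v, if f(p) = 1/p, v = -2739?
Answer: -66715/26 ≈ -2566.0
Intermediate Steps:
(f(26) + 173) + v = (1/26 + 173) - 2739 = 4499/26 - 2739 = -66715/26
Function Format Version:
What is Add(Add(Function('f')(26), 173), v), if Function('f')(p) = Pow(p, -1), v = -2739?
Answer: Rational(-66715, 26) ≈ -2566.0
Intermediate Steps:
Add(Add(Function('f')(26), 173), v) = Add(Add(Pow(26, -1), 173), -2739) = Add(Add(Rational(1, 26), 173), -2739) = Add(Rational(4499, 26), -2739) = Rational(-66715, 26)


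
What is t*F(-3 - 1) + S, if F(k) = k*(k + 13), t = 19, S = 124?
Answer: -560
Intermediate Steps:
F(k) = k*(13 + k)
t*F(-3 - 1) + S = 19*((-3 - 1)*(13 + (-3 - 1))) + 124 = 19*(-4*(13 - 4)) + 124 = 19*(-4*9) + 124 = 19*(-36) + 124 = -684 + 124 = -560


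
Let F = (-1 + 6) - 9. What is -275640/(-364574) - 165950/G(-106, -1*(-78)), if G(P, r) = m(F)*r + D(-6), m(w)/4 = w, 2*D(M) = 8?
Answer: 15210987865/113382514 ≈ 134.16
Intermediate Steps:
F = -4 (F = 5 - 9 = -4)
D(M) = 4 (D(M) = (½)*8 = 4)
m(w) = 4*w
G(P, r) = 4 - 16*r (G(P, r) = (4*(-4))*r + 4 = -16*r + 4 = 4 - 16*r)
-275640/(-364574) - 165950/G(-106, -1*(-78)) = -275640/(-364574) - 165950/(4 - (-16)*(-78)) = -275640*(-1/364574) - 165950/(4 - 16*78) = 137820/182287 - 165950/(4 - 1248) = 137820/182287 - 165950/(-1244) = 137820/182287 - 165950*(-1/1244) = 137820/182287 + 82975/622 = 15210987865/113382514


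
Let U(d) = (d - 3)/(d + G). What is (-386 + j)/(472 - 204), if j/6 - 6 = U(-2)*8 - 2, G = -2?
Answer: -151/134 ≈ -1.1269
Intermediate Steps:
U(d) = (-3 + d)/(-2 + d) (U(d) = (d - 3)/(d - 2) = (-3 + d)/(-2 + d))
j = 84 (j = 36 + 6*(((-3 - 2)/(-2 - 2))*8 - 2) = 36 + 6*((-5/(-4))*8 - 2) = 36 + 6*(-¼*(-5)*8 - 2) = 36 + 6*((5/4)*8 - 2) = 36 + 6*(10 - 2) = 36 + 6*8 = 36 + 48 = 84)
(-386 + j)/(472 - 204) = (-386 + 84)/(472 - 204) = -302/268 = -302*1/268 = -151/134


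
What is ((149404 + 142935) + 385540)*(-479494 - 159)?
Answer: -325146695987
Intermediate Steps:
((149404 + 142935) + 385540)*(-479494 - 159) = (292339 + 385540)*(-479653) = 677879*(-479653) = -325146695987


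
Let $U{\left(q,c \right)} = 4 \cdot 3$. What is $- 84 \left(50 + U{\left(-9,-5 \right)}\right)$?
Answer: $-5208$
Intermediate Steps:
$U{\left(q,c \right)} = 12$
$- 84 \left(50 + U{\left(-9,-5 \right)}\right) = - 84 \left(50 + 12\right) = \left(-84\right) 62 = -5208$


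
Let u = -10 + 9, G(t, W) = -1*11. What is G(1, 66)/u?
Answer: 11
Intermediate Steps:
G(t, W) = -11
u = -1
G(1, 66)/u = -11/(-1) = -1*(-11) = 11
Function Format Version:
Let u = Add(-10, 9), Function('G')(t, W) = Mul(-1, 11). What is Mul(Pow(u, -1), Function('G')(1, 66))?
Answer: 11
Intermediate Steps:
Function('G')(t, W) = -11
u = -1
Mul(Pow(u, -1), Function('G')(1, 66)) = Mul(Pow(-1, -1), -11) = Mul(-1, -11) = 11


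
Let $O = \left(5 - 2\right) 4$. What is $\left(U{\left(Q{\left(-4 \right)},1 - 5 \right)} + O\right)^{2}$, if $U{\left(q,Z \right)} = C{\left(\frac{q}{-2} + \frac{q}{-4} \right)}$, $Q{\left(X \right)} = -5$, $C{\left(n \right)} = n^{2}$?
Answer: $\frac{173889}{256} \approx 679.25$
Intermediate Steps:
$U{\left(q,Z \right)} = \frac{9 q^{2}}{16}$ ($U{\left(q,Z \right)} = \left(\frac{q}{-2} + \frac{q}{-4}\right)^{2} = \left(q \left(- \frac{1}{2}\right) + q \left(- \frac{1}{4}\right)\right)^{2} = \left(- \frac{q}{2} - \frac{q}{4}\right)^{2} = \left(- \frac{3 q}{4}\right)^{2} = \frac{9 q^{2}}{16}$)
$O = 12$ ($O = 3 \cdot 4 = 12$)
$\left(U{\left(Q{\left(-4 \right)},1 - 5 \right)} + O\right)^{2} = \left(\frac{9 \left(-5\right)^{2}}{16} + 12\right)^{2} = \left(\frac{9}{16} \cdot 25 + 12\right)^{2} = \left(\frac{225}{16} + 12\right)^{2} = \left(\frac{417}{16}\right)^{2} = \frac{173889}{256}$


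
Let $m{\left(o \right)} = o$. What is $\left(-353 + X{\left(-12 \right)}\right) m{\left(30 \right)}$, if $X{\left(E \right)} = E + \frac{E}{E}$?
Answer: $-10920$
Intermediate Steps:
$X{\left(E \right)} = 1 + E$ ($X{\left(E \right)} = E + 1 = 1 + E$)
$\left(-353 + X{\left(-12 \right)}\right) m{\left(30 \right)} = \left(-353 + \left(1 - 12\right)\right) 30 = \left(-353 - 11\right) 30 = \left(-364\right) 30 = -10920$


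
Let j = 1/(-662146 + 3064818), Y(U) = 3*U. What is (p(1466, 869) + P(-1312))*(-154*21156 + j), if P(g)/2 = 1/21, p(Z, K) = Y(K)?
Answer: -428573148483913123/50456112 ≈ -8.4940e+9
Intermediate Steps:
j = 1/2402672 ≈ 4.1620e-7
p(Z, K) = 3*K
P(g) = 2/21
(p(1466, 869) + P(-1312))*(-154*21156 + j) = (3*869 + 2/21)*(-154*21156 + 1/2402672) = (2607 + 2/21)*(-1*3258024 + 1/2402672) = 54749*(-3258024 + 1/2402672)/21 = (54749/21)*(-7827963040127/2402672) = -428573148483913123/50456112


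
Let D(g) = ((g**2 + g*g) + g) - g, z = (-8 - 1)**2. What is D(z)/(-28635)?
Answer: -4374/9545 ≈ -0.45825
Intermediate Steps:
z = 81 (z = (-9)**2 = 81)
D(g) = 2*g**2 (D(g) = ((g**2 + g**2) + g) - g = (2*g**2 + g) - g = (g + 2*g**2) - g = 2*g**2)
D(z)/(-28635) = (2*81**2)/(-28635) = (2*6561)*(-1/28635) = 13122*(-1/28635) = -4374/9545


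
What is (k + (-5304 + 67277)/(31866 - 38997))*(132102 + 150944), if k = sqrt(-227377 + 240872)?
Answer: -17541209758/7131 + 283046*sqrt(13495) ≈ 3.0421e+7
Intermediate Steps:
k = sqrt(13495) ≈ 116.17
(k + (-5304 + 67277)/(31866 - 38997))*(132102 + 150944) = (sqrt(13495) + (-5304 + 67277)/(31866 - 38997))*(132102 + 150944) = (sqrt(13495) + 61973/(-7131))*283046 = (sqrt(13495) + 61973*(-1/7131))*283046 = (sqrt(13495) - 61973/7131)*283046 = (-61973/7131 + sqrt(13495))*283046 = -17541209758/7131 + 283046*sqrt(13495)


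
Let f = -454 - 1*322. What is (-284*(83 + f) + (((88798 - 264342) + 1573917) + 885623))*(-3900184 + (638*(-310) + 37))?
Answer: -10166170085016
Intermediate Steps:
f = -776 (f = -454 - 322 = -776)
(-284*(83 + f) + (((88798 - 264342) + 1573917) + 885623))*(-3900184 + (638*(-310) + 37)) = (-284*(83 - 776) + (((88798 - 264342) + 1573917) + 885623))*(-3900184 + (638*(-310) + 37)) = (-284*(-693) + ((-175544 + 1573917) + 885623))*(-3900184 + (-197780 + 37)) = (196812 + (1398373 + 885623))*(-3900184 - 197743) = (196812 + 2283996)*(-4097927) = 2480808*(-4097927) = -10166170085016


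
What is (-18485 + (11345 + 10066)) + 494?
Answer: 3420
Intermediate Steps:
(-18485 + (11345 + 10066)) + 494 = (-18485 + 21411) + 494 = 2926 + 494 = 3420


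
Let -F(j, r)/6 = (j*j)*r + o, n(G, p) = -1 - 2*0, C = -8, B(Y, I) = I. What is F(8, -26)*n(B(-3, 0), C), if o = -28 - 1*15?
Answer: -10242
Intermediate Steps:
o = -43 (o = -28 - 15 = -43)
n(G, p) = -1 (n(G, p) = -1 + 0 = -1)
F(j, r) = 258 - 6*r*j² (F(j, r) = -6*((j*j)*r - 43) = -6*(j²*r - 43) = -6*(r*j² - 43) = -6*(-43 + r*j²) = 258 - 6*r*j²)
F(8, -26)*n(B(-3, 0), C) = (258 - 6*(-26)*8²)*(-1) = (258 - 6*(-26)*64)*(-1) = (258 + 9984)*(-1) = 10242*(-1) = -10242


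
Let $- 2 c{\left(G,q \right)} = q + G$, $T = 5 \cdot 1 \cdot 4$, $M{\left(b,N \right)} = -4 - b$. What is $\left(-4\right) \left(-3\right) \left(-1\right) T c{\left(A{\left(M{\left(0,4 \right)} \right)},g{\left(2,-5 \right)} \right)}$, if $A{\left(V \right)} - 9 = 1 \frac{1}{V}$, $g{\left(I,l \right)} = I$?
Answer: $1290$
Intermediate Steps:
$A{\left(V \right)} = 9 + \frac{1}{V}$ ($A{\left(V \right)} = 9 + 1 \frac{1}{V} = 9 + \frac{1}{V}$)
$T = 20$ ($T = 5 \cdot 4 = 20$)
$c{\left(G,q \right)} = - \frac{G}{2} - \frac{q}{2}$ ($c{\left(G,q \right)} = - \frac{q + G}{2} = - \frac{G + q}{2} = - \frac{G}{2} - \frac{q}{2}$)
$\left(-4\right) \left(-3\right) \left(-1\right) T c{\left(A{\left(M{\left(0,4 \right)} \right)},g{\left(2,-5 \right)} \right)} = \left(-4\right) \left(-3\right) \left(-1\right) 20 \left(- \frac{9 + \frac{1}{-4 - 0}}{2} - 1\right) = 12 \left(-1\right) 20 \left(- \frac{9 + \frac{1}{-4 + 0}}{2} - 1\right) = \left(-12\right) 20 \left(- \frac{9 + \frac{1}{-4}}{2} - 1\right) = - 240 \left(- \frac{9 - \frac{1}{4}}{2} - 1\right) = - 240 \left(\left(- \frac{1}{2}\right) \frac{35}{4} - 1\right) = - 240 \left(- \frac{35}{8} - 1\right) = \left(-240\right) \left(- \frac{43}{8}\right) = 1290$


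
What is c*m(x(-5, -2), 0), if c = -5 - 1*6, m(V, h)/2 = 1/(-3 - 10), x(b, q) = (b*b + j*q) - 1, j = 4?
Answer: 22/13 ≈ 1.6923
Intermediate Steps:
x(b, q) = -1 + b² + 4*q (x(b, q) = (b*b + 4*q) - 1 = (b² + 4*q) - 1 = -1 + b² + 4*q)
m(V, h) = -2/13 (m(V, h) = 2/(-3 - 10) = 2/(-13) = 2*(-1/13) = -2/13)
c = -11 (c = -5 - 6 = -11)
c*m(x(-5, -2), 0) = -11*(-2/13) = 22/13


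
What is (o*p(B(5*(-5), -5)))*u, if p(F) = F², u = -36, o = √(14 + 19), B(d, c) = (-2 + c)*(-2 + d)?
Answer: -1285956*√33 ≈ -7.3873e+6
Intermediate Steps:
o = √33 ≈ 5.7446
(o*p(B(5*(-5), -5)))*u = (√33*(4 - 2*(-5) - 10*(-5) - 25*(-5))²)*(-36) = (√33*(4 + 10 - 2*(-25) - 5*(-25))²)*(-36) = (√33*(4 + 10 + 50 + 125)²)*(-36) = (√33*189²)*(-36) = (√33*35721)*(-36) = (35721*√33)*(-36) = -1285956*√33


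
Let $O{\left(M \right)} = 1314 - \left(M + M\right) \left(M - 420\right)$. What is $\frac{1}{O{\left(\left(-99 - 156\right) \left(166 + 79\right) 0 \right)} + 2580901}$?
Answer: $\frac{1}{2582215} \approx 3.8726 \cdot 10^{-7}$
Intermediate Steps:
$O{\left(M \right)} = 1314 - 2 M \left(-420 + M\right)$
$\frac{1}{O{\left(\left(-99 - 156\right) \left(166 + 79\right) 0 \right)} + 2580901} = \frac{1}{\left(1314 - 2 \left(\left(-99 - 156\right) \left(166 + 79\right) 0\right)^{2} + 840 \left(-99 - 156\right) \left(166 + 79\right) 0\right) + 2580901} = \frac{1}{\left(1314 - 2 \left(\left(-255\right) 245 \cdot 0\right)^{2} + 840 \left(-255\right) 245 \cdot 0\right) + 2580901} = \frac{1}{\left(1314 - 2 \left(\left(-62475\right) 0\right)^{2} + 840 \left(\left(-62475\right) 0\right)\right) + 2580901} = \frac{1}{\left(1314 - 2 \cdot 0^{2} + 840 \cdot 0\right) + 2580901} = \frac{1}{\left(1314 - 0 + 0\right) + 2580901} = \frac{1}{\left(1314 + 0 + 0\right) + 2580901} = \frac{1}{1314 + 2580901} = \frac{1}{2582215}$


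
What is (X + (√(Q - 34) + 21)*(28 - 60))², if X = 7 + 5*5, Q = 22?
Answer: 397312 + 81920*I*√3 ≈ 3.9731e+5 + 1.4189e+5*I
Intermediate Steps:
X = 32 (X = 7 + 25 = 32)
(X + (√(Q - 34) + 21)*(28 - 60))² = (32 + (√(22 - 34) + 21)*(28 - 60))² = (32 + (√(-12) + 21)*(-32))² = (32 + (2*I*√3 + 21)*(-32))² = (32 + (21 + 2*I*√3)*(-32))² = (32 + (-672 - 64*I*√3))² = (-640 - 64*I*√3)²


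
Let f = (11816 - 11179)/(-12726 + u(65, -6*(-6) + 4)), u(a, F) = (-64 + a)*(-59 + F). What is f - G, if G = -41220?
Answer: 525348263/12745 ≈ 41220.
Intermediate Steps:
f = -637/12745 (f = (11816 - 11179)/(-12726 + (3776 - 64*(-6*(-6) + 4) - 59*65 + (-6*(-6) + 4)*65)) = 637/(-12726 + (3776 - 64*(36 + 4) - 3835 + (36 + 4)*65)) = 637/(-12726 + (3776 - 64*40 - 3835 + 40*65)) = 637/(-12726 + (3776 - 2560 - 3835 + 2600)) = 637/(-12726 - 19) = 637/(-12745) = 637*(-1/12745) = -637/12745 ≈ -0.049980)
f - G = -637/12745 - 1*(-41220) = -637/12745 + 41220 = 525348263/12745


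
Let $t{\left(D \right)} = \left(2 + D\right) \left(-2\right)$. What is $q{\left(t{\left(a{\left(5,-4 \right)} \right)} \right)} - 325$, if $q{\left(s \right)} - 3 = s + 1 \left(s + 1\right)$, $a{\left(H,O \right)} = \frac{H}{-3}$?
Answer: $- \frac{967}{3} \approx -322.33$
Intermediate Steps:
$a{\left(H,O \right)} = - \frac{H}{3}$ ($a{\left(H,O \right)} = H \left(- \frac{1}{3}\right) = - \frac{H}{3}$)
$t{\left(D \right)} = -4 - 2 D$
$q{\left(s \right)} = 4 + 2 s$ ($q{\left(s \right)} = 3 + \left(s + 1 \left(s + 1\right)\right) = 3 + \left(s + 1 \left(1 + s\right)\right) = 3 + \left(s + \left(1 + s\right)\right) = 3 + \left(1 + 2 s\right) = 4 + 2 s$)
$q{\left(t{\left(a{\left(5,-4 \right)} \right)} \right)} - 325 = \left(4 + 2 \left(-4 - 2 \left(\left(- \frac{1}{3}\right) 5\right)\right)\right) - 325 = \left(4 + 2 \left(-4 - - \frac{10}{3}\right)\right) - 325 = \left(4 + 2 \left(-4 + \frac{10}{3}\right)\right) - 325 = \left(4 + 2 \left(- \frac{2}{3}\right)\right) - 325 = \left(4 - \frac{4}{3}\right) - 325 = \frac{8}{3} - 325 = - \frac{967}{3}$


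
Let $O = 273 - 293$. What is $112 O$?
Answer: $-2240$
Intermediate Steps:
$O = -20$ ($O = 273 - 293 = -20$)
$112 O = 112 \left(-20\right) = -2240$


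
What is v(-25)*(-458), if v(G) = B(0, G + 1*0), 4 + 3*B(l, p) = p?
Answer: 13282/3 ≈ 4427.3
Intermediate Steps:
B(l, p) = -4/3 + p/3
v(G) = -4/3 + G/3 (v(G) = -4/3 + (G + 1*0)/3 = -4/3 + (G + 0)/3 = -4/3 + G/3)
v(-25)*(-458) = (-4/3 + (1/3)*(-25))*(-458) = (-4/3 - 25/3)*(-458) = -29/3*(-458) = 13282/3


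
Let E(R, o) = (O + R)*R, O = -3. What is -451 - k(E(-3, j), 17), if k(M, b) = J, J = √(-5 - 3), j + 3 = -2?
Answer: -451 - 2*I*√2 ≈ -451.0 - 2.8284*I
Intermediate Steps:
j = -5 (j = -3 - 2 = -5)
J = 2*I*√2 (J = √(-8) = 2*I*√2 ≈ 2.8284*I)
E(R, o) = R*(-3 + R) (E(R, o) = (-3 + R)*R = R*(-3 + R))
k(M, b) = 2*I*√2
-451 - k(E(-3, j), 17) = -451 - 2*I*√2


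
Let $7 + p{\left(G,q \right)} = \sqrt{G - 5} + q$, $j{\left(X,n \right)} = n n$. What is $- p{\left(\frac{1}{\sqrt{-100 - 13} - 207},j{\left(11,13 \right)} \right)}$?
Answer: $-162 - \sqrt{- \frac{1036 - 5 i \sqrt{113}}{207 - i \sqrt{113}}} \approx -162.0 + 2.2371 i$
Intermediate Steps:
$j{\left(X,n \right)} = n^{2}$
$p{\left(G,q \right)} = -7 + q + \sqrt{-5 + G}$ ($p{\left(G,q \right)} = -7 + \left(\sqrt{G - 5} + q\right) = -7 + \left(\sqrt{-5 + G} + q\right) = -7 + \left(q + \sqrt{-5 + G}\right) = -7 + q + \sqrt{-5 + G}$)
$- p{\left(\frac{1}{\sqrt{-100 - 13} - 207},j{\left(11,13 \right)} \right)} = - (-7 + 13^{2} + \sqrt{-5 + \frac{1}{\sqrt{-100 - 13} - 207}}) = - (-7 + 169 + \sqrt{-5 + \frac{1}{\sqrt{-113} - 207}}) = - (-7 + 169 + \sqrt{-5 + \frac{1}{i \sqrt{113} - 207}}) = - (-7 + 169 + \sqrt{-5 + \frac{1}{-207 + i \sqrt{113}}}) = - (162 + \sqrt{-5 + \frac{1}{-207 + i \sqrt{113}}}) = -162 - \sqrt{-5 + \frac{1}{-207 + i \sqrt{113}}}$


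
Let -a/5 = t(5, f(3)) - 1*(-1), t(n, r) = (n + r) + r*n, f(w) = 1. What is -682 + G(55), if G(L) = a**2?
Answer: 2918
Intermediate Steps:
t(n, r) = n + r + n*r (t(n, r) = (n + r) + n*r = n + r + n*r)
a = -60 (a = -5*((5 + 1 + 5*1) - 1*(-1)) = -5*((5 + 1 + 5) + 1) = -5*(11 + 1) = -5*12 = -60)
G(L) = 3600 (G(L) = (-60)**2 = 3600)
-682 + G(55) = -682 + 3600 = 2918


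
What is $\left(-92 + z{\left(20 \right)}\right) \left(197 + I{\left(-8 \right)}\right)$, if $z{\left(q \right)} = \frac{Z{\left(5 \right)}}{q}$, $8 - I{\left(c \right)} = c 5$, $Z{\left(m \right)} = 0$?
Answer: $-22540$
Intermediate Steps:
$I{\left(c \right)} = 8 - 5 c$ ($I{\left(c \right)} = 8 - c 5 = 8 - 5 c$)
$z{\left(q \right)} = 0$ ($z{\left(q \right)} = \frac{0}{q} = 0$)
$\left(-92 + z{\left(20 \right)}\right) \left(197 + I{\left(-8 \right)}\right) = \left(-92 + 0\right) \left(197 + \left(8 - -40\right)\right) = - 92 \left(197 + \left(8 + 40\right)\right) = - 92 \left(197 + 48\right) = \left(-92\right) 245 = -22540$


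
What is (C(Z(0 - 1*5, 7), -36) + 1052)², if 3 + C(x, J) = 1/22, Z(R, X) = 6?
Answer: 532640241/484 ≈ 1.1005e+6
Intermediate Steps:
C(x, J) = -65/22 (C(x, J) = -3 + 1/22 = -65/22)
(C(Z(0 - 1*5, 7), -36) + 1052)² = (-65/22 + 1052)² = (23079/22)² = 532640241/484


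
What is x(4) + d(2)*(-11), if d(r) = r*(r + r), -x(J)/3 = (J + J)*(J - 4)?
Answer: -88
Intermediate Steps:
x(J) = -6*J*(-4 + J) (x(J) = -3*(J + J)*(J - 4) = -3*2*J*(-4 + J) = -6*J*(-4 + J))
d(r) = 2*r² (d(r) = r*(2*r) = 2*r²)
x(4) + d(2)*(-11) = 6*4*(4 - 1*4) + (2*2²)*(-11) = 6*4*(4 - 4) + (2*4)*(-11) = 6*4*0 + 8*(-11) = 0 - 88 = -88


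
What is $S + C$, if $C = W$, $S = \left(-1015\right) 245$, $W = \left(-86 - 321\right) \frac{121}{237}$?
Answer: $- \frac{58985222}{237} \approx -2.4888 \cdot 10^{5}$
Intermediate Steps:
$W = - \frac{49247}{237}$ ($W = - 407 \cdot 121 \cdot \frac{1}{237} = \left(-407\right) \frac{121}{237} = - \frac{49247}{237} \approx -207.79$)
$S = -248675$
$C = - \frac{49247}{237} \approx -207.79$
$S + C = -248675 - \frac{49247}{237} = - \frac{58985222}{237}$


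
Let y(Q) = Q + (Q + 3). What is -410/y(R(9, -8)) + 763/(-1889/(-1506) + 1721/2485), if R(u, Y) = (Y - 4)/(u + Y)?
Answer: 62951891740/153005811 ≈ 411.43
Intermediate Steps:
R(u, Y) = (-4 + Y)/(Y + u)
y(Q) = 3 + 2*Q (y(Q) = Q + (3 + Q) = 3 + 2*Q)
-410/y(R(9, -8)) + 763/(-1889/(-1506) + 1721/2485) = -410/(3 + 2*((-4 - 8)/(-8 + 9))) + 763/(-1889/(-1506) + 1721/2485) = -410/(3 + 2*(-12/1)) + 763/(-1889*(-1/1506) + 1721*(1/2485)) = -410/(3 + 2*(1*(-12))) + 763/(1889/1506 + 1721/2485) = -410/(3 + 2*(-12)) + 763/(7285991/3742410) = -410/(3 - 24) + 763*(3742410/7285991) = -410/(-21) + 2855458830/7285991 = -410*(-1/21) + 2855458830/7285991 = 410/21 + 2855458830/7285991 = 62951891740/153005811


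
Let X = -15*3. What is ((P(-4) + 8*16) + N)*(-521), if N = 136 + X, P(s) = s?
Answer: -112015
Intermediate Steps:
X = -45
N = 91 (N = 136 - 45 = 91)
((P(-4) + 8*16) + N)*(-521) = ((-4 + 8*16) + 91)*(-521) = ((-4 + 128) + 91)*(-521) = (124 + 91)*(-521) = 215*(-521) = -112015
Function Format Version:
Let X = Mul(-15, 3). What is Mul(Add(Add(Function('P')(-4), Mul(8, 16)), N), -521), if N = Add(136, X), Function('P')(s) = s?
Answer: -112015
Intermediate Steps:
X = -45
N = 91 (N = Add(136, -45) = 91)
Mul(Add(Add(Function('P')(-4), Mul(8, 16)), N), -521) = Mul(Add(Add(-4, Mul(8, 16)), 91), -521) = Mul(Add(Add(-4, 128), 91), -521) = Mul(Add(124, 91), -521) = Mul(215, -521) = -112015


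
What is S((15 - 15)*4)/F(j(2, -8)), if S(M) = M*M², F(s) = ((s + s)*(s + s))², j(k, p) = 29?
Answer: 0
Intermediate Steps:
F(s) = 16*s⁴ (F(s) = ((2*s)*(2*s))² = (4*s²)² = 16*s⁴)
S(M) = M³
S((15 - 15)*4)/F(j(2, -8)) = ((15 - 15)*4)³/((16*29⁴)) = (0*4)³/((16*707281)) = 0³/11316496 = 0*(1/11316496) = 0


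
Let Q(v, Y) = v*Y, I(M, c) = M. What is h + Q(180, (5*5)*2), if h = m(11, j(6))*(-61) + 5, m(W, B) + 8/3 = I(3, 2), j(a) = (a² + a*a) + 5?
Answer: 26954/3 ≈ 8984.7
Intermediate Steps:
j(a) = 5 + 2*a² (j(a) = (a² + a²) + 5 = 2*a² + 5 = 5 + 2*a²)
m(W, B) = ⅓ (m(W, B) = -8/3 + 3 = ⅓)
Q(v, Y) = Y*v
h = -46/3 (h = (⅓)*(-61) + 5 = -61/3 + 5 = -46/3 ≈ -15.333)
h + Q(180, (5*5)*2) = -46/3 + ((5*5)*2)*180 = -46/3 + (25*2)*180 = -46/3 + 50*180 = -46/3 + 9000 = 26954/3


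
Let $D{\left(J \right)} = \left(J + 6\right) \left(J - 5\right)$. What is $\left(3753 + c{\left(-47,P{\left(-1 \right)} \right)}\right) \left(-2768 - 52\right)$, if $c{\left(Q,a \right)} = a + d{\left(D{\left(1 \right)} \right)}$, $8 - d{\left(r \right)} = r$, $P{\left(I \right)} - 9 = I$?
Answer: $-10707540$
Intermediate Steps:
$P{\left(I \right)} = 9 + I$
$D{\left(J \right)} = \left(-5 + J\right) \left(6 + J\right)$ ($D{\left(J \right)} = \left(6 + J\right) \left(-5 + J\right) = \left(-5 + J\right) \left(6 + J\right)$)
$d{\left(r \right)} = 8 - r$
$c{\left(Q,a \right)} = 36 + a$ ($c{\left(Q,a \right)} = a + \left(8 - \left(-30 + 1 + 1^{2}\right)\right) = a + \left(8 - \left(-30 + 1 + 1\right)\right) = a + \left(8 - -28\right) = a + \left(8 + 28\right) = a + 36 = 36 + a$)
$\left(3753 + c{\left(-47,P{\left(-1 \right)} \right)}\right) \left(-2768 - 52\right) = \left(3753 + \left(36 + \left(9 - 1\right)\right)\right) \left(-2768 - 52\right) = \left(3753 + \left(36 + 8\right)\right) \left(-2820\right) = \left(3753 + 44\right) \left(-2820\right) = 3797 \left(-2820\right) = -10707540$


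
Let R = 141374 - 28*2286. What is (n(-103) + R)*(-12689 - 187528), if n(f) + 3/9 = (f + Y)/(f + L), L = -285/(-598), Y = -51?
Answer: -949690046847011/61309 ≈ -1.5490e+10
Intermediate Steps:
L = 285/598 (L = -285*(-1/598) = 285/598 ≈ 0.47659)
n(f) = -⅓ + (-51 + f)/(285/598 + f) (n(f) = -⅓ + (f - 51)/(f + 285/598) = -⅓ + (-51 + f)/(285/598 + f))
R = 77366 (R = 141374 - 64008 = 77366)
(n(-103) + R)*(-12689 - 187528) = ((-91779 + 1196*(-103))/(3*(285 + 598*(-103))) + 77366)*(-12689 - 187528) = ((-91779 - 123188)/(3*(285 - 61594)) + 77366)*(-200217) = ((⅓)*(-214967)/(-61309) + 77366)*(-200217) = ((⅓)*(-1/61309)*(-214967) + 77366)*(-200217) = (214967/183927 + 77366)*(-200217) = (14229911249/183927)*(-200217) = -949690046847011/61309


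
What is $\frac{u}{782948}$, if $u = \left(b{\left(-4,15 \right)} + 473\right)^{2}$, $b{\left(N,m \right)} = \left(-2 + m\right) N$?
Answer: $\frac{177241}{782948} \approx 0.22638$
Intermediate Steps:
$b{\left(N,m \right)} = N \left(-2 + m\right)$
$u = 177241$ ($u = \left(- 4 \left(-2 + 15\right) + 473\right)^{2} = \left(\left(-4\right) 13 + 473\right)^{2} = \left(-52 + 473\right)^{2} = 421^{2} = 177241$)
$\frac{u}{782948} = \frac{177241}{782948}$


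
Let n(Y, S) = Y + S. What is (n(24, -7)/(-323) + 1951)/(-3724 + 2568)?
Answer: -9267/5491 ≈ -1.6877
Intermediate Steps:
n(Y, S) = S + Y
(n(24, -7)/(-323) + 1951)/(-3724 + 2568) = ((-7 + 24)/(-323) + 1951)/(-3724 + 2568) = (17*(-1/323) + 1951)/(-1156) = (-1/19 + 1951)*(-1/1156) = (37068/19)*(-1/1156) = -9267/5491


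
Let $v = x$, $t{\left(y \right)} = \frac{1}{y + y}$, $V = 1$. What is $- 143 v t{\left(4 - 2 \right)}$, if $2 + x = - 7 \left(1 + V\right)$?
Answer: $572$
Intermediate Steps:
$x = -16$ ($x = -2 - 7 \left(1 + 1\right) = -2 - 14 = -16$)
$t{\left(y \right)} = \frac{1}{2 y}$
$v = -16$
$- 143 v t{\left(4 - 2 \right)} = \left(-143\right) \left(-16\right) \frac{1}{2 \left(4 - 2\right)} = 2288 \frac{1}{2 \left(4 - 2\right)} = 2288 \frac{1}{2 \cdot 2} = 2288 \cdot \frac{1}{2} \cdot \frac{1}{2} = 2288 \cdot \frac{1}{4} = 572$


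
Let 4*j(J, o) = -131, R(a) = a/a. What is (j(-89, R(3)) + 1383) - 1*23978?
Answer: -90511/4 ≈ -22628.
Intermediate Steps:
R(a) = 1
j(J, o) = -131/4 (j(J, o) = (¼)*(-131) = -131/4)
(j(-89, R(3)) + 1383) - 1*23978 = (-131/4 + 1383) - 1*23978 = 5401/4 - 23978 = -90511/4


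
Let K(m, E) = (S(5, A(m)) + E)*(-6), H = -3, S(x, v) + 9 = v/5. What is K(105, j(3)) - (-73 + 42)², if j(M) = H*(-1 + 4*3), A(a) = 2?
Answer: -3557/5 ≈ -711.40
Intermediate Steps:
S(x, v) = -9 + v/5
j(M) = -33 (j(M) = -3*(-1 + 4*3) = -3*(-1 + 12) = -3*11 = -33)
K(m, E) = 258/5 - 6*E (K(m, E) = ((-9 + (⅕)*2) + E)*(-6) = ((-9 + ⅖) + E)*(-6) = (-43/5 + E)*(-6) = 258/5 - 6*E)
K(105, j(3)) - (-73 + 42)² = (258/5 - 6*(-33)) - (-73 + 42)² = (258/5 + 198) - 1*(-31)² = 1248/5 - 1*961 = 1248/5 - 961 = -3557/5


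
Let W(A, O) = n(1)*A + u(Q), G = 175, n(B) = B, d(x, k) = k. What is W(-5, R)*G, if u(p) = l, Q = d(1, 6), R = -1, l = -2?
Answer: -1225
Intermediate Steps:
Q = 6
u(p) = -2
W(A, O) = -2 + A (W(A, O) = 1*A - 2 = A - 2 = -2 + A)
W(-5, R)*G = (-2 - 5)*175 = -7*175 = -1225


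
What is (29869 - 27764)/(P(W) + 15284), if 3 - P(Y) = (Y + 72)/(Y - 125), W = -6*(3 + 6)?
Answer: 376795/2736391 ≈ 0.13770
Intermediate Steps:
W = -54 (W = -6*9 = -54)
P(Y) = 3 - (72 + Y)/(-125 + Y) (P(Y) = 3 - (Y + 72)/(Y - 125) = 3 - (72 + Y)/(-125 + Y))
(29869 - 27764)/(P(W) + 15284) = (29869 - 27764)/((-447 + 2*(-54))/(-125 - 54) + 15284) = 2105/((-447 - 108)/(-179) + 15284) = 2105/(-1/179*(-555) + 15284) = 2105/(555/179 + 15284) = 2105/(2736391/179) = 2105*(179/2736391) = 376795/2736391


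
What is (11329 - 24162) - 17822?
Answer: -30655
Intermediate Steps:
(11329 - 24162) - 17822 = -12833 - 17822 = -30655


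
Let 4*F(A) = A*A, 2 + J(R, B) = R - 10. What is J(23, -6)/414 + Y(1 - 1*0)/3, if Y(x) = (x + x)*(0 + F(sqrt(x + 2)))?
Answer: 109/207 ≈ 0.52657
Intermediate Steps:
J(R, B) = -12 + R (J(R, B) = -2 + (R - 10) = -2 + (-10 + R) = -12 + R)
F(A) = A**2/4 (F(A) = (A*A)/4 = A**2/4)
Y(x) = 2*x*(1/2 + x/4) (Y(x) = (x + x)*(0 + (sqrt(x + 2))**2/4) = (2*x)*(0 + (sqrt(2 + x))**2/4) = (2*x)*(0 + (2 + x)/4) = (2*x)*(0 + (1/2 + x/4)) = (2*x)*(1/2 + x/4) = 2*x*(1/2 + x/4))
J(23, -6)/414 + Y(1 - 1*0)/3 = (-12 + 23)/414 + ((1 - 1*0)*(2 + (1 - 1*0))/2)/3 = 11*(1/414) + ((1 + 0)*(2 + (1 + 0))/2)*(1/3) = 11/414 + ((1/2)*1*(2 + 1))*(1/3) = 11/414 + ((1/2)*1*3)*(1/3) = 11/414 + (3/2)*(1/3) = 11/414 + 1/2 = 109/207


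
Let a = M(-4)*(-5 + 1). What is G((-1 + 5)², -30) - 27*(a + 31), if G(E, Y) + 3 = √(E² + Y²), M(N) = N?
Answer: -1238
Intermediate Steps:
G(E, Y) = -3 + √(E² + Y²)
a = 16 (a = -4*(-5 + 1) = -4*(-4) = 16)
G((-1 + 5)², -30) - 27*(a + 31) = (-3 + √(((-1 + 5)²)² + (-30)²)) - 27*(16 + 31) = (-3 + √((4²)² + 900)) - 27*47 = (-3 + √(16² + 900)) - 1269 = (-3 + √(256 + 900)) - 1269 = (-3 + √1156) - 1269 = (-3 + 34) - 1269 = 31 - 1269 = -1238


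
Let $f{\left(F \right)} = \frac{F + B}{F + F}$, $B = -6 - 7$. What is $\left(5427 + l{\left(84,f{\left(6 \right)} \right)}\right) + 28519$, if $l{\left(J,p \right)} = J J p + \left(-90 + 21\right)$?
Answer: $29761$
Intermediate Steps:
$B = -13$ ($B = -6 - 7 = -13$)
$f{\left(F \right)} = \frac{-13 + F}{2 F}$ ($f{\left(F \right)} = \frac{F - 13}{F + F} = \frac{-13 + F}{2 F}$)
$l{\left(J,p \right)} = -69 + p J^{2}$ ($l{\left(J,p \right)} = J^{2} p - 69 = p J^{2} - 69 = -69 + p J^{2}$)
$\left(5427 + l{\left(84,f{\left(6 \right)} \right)}\right) + 28519 = \left(5427 + \left(-69 + \frac{-13 + 6}{2 \cdot 6} \cdot 84^{2}\right)\right) + 28519 = \left(5427 + \left(-69 + \frac{1}{2} \cdot \frac{1}{6} \left(-7\right) 7056\right)\right) + 28519 = \left(5427 - 4185\right) + 28519 = 1242 + 28519 = 29761$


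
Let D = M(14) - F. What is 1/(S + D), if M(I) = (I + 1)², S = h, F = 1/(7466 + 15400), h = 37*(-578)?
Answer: -22866/483867427 ≈ -4.7257e-5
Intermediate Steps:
h = -21386
F = 1/22866 ≈ 4.3733e-5
S = -21386
M(I) = (1 + I)²
D = 5144849/22866 (D = (1 + 14)² - 1*1/22866 = 15² - 1/22866 = 225 - 1/22866 = 5144849/22866 ≈ 225.00)
1/(S + D) = 1/(-21386 + 5144849/22866) = 1/(-483867427/22866) = -22866/483867427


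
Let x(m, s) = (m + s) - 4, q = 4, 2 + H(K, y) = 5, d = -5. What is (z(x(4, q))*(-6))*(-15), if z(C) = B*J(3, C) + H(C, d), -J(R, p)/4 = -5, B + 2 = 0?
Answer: -3330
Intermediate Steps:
H(K, y) = 3 (H(K, y) = -2 + 5 = 3)
B = -2 (B = -2 + 0 = -2)
J(R, p) = 20 (J(R, p) = -4*(-5) = 20)
x(m, s) = -4 + m + s
z(C) = -37 (z(C) = -2*20 + 3 = -40 + 3 = -37)
(z(x(4, q))*(-6))*(-15) = -37*(-6)*(-15) = 222*(-15) = -3330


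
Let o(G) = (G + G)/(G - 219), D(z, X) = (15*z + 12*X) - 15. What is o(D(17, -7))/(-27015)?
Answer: 104/567315 ≈ 0.00018332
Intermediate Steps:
D(z, X) = -15 + 12*X + 15*z (D(z, X) = (12*X + 15*z) - 15 = -15 + 12*X + 15*z)
o(G) = 2*G/(-219 + G) (o(G) = (2*G)/(-219 + G) = 2*G/(-219 + G))
o(D(17, -7))/(-27015) = (2*(-15 + 12*(-7) + 15*17)/(-219 + (-15 + 12*(-7) + 15*17)))/(-27015) = (2*(-15 - 84 + 255)/(-219 + (-15 - 84 + 255)))*(-1/27015) = (2*156/(-219 + 156))*(-1/27015) = (2*156/(-63))*(-1/27015) = (2*156*(-1/63))*(-1/27015) = -104/21*(-1/27015) = 104/567315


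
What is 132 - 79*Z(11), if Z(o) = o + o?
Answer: -1606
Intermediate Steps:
Z(o) = 2*o
132 - 79*Z(11) = 132 - 158*11 = 132 - 79*22 = 132 - 1738 = -1606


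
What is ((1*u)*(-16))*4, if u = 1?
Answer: -64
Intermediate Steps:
((1*u)*(-16))*4 = ((1*1)*(-16))*4 = (1*(-16))*4 = -16*4 = -64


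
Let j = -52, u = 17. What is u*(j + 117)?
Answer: 1105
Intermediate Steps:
u*(j + 117) = 17*(-52 + 117) = 17*65 = 1105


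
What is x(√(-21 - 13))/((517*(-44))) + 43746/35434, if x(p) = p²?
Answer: 249084691/201513158 ≈ 1.2361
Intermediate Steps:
x(√(-21 - 13))/((517*(-44))) + 43746/35434 = (√(-21 - 13))²/((517*(-44))) + 43746/35434 = (√(-34))²/(-22748) + 43746*(1/35434) = (I*√34)²*(-1/22748) + 21873/17717 = -34*(-1/22748) + 21873/17717 = 17/11374 + 21873/17717 = 249084691/201513158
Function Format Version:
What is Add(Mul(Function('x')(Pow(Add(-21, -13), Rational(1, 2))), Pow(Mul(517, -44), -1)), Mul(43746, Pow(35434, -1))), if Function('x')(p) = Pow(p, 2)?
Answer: Rational(249084691, 201513158) ≈ 1.2361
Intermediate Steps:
Add(Mul(Function('x')(Pow(Add(-21, -13), Rational(1, 2))), Pow(Mul(517, -44), -1)), Mul(43746, Pow(35434, -1))) = Add(Mul(Pow(Pow(Add(-21, -13), Rational(1, 2)), 2), Pow(Mul(517, -44), -1)), Mul(43746, Pow(35434, -1))) = Add(Mul(Pow(Pow(-34, Rational(1, 2)), 2), Pow(-22748, -1)), Mul(43746, Rational(1, 35434))) = Add(Mul(Pow(Mul(I, Pow(34, Rational(1, 2))), 2), Rational(-1, 22748)), Rational(21873, 17717)) = Add(Mul(-34, Rational(-1, 22748)), Rational(21873, 17717)) = Add(Rational(17, 11374), Rational(21873, 17717)) = Rational(249084691, 201513158)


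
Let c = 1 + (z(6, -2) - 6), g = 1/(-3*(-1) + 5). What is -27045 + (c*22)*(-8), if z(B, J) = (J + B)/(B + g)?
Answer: -1287717/49 ≈ -26280.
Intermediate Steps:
g = ⅛ (g = 1/(3 + 5) = 1/8 = ⅛ ≈ 0.12500)
z(B, J) = (B + J)/(⅛ + B) (z(B, J) = (J + B)/(B + ⅛) = (B + J)/(⅛ + B))
c = -213/49 (c = 1 + (8*(6 - 2)/(1 + 8*6) - 6) = 1 + (8*4/(1 + 48) - 6) = 1 + (8*4/49 - 6) = 1 + (8*(1/49)*4 - 6) = 1 + (32/49 - 6) = 1 - 262/49 = -213/49 ≈ -4.3469)
-27045 + (c*22)*(-8) = -27045 - 213/49*22*(-8) = -27045 - 4686/49*(-8) = -27045 + 37488/49 = -1287717/49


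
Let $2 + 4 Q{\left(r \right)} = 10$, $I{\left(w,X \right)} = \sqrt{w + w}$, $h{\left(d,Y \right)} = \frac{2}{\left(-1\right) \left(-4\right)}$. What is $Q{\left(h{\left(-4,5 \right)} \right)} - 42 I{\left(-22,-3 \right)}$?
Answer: $2 - 84 i \sqrt{11} \approx 2.0 - 278.6 i$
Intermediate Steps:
$h{\left(d,Y \right)} = \frac{1}{2}$ ($h{\left(d,Y \right)} = \frac{2}{4} = 2 \cdot \frac{1}{4} = \frac{1}{2}$)
$I{\left(w,X \right)} = \sqrt{2} \sqrt{w}$ ($I{\left(w,X \right)} = \sqrt{2 w} = \sqrt{2} \sqrt{w}$)
$Q{\left(r \right)} = 2$ ($Q{\left(r \right)} = - \frac{1}{2} + \frac{1}{4} \cdot 10 = - \frac{1}{2} + \frac{5}{2} = 2$)
$Q{\left(h{\left(-4,5 \right)} \right)} - 42 I{\left(-22,-3 \right)} = 2 - 42 \sqrt{2} \sqrt{-22} = 2 - 42 \sqrt{2} i \sqrt{22} = 2 - 42 \cdot 2 i \sqrt{11} = 2 - 84 i \sqrt{11}$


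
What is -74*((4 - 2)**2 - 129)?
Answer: 9250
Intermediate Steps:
-74*((4 - 2)**2 - 129) = -74*(2**2 - 129) = -74*(4 - 129) = -74*(-125) = 9250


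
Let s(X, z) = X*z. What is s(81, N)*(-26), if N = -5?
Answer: 10530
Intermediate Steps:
s(81, N)*(-26) = (81*(-5))*(-26) = -405*(-26) = 10530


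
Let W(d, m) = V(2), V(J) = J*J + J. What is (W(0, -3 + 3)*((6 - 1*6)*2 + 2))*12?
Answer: 144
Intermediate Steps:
V(J) = J + J² (V(J) = J² + J = J + J²)
W(d, m) = 6 (W(d, m) = 2*(1 + 2) = 2*3 = 6)
(W(0, -3 + 3)*((6 - 1*6)*2 + 2))*12 = (6*((6 - 1*6)*2 + 2))*12 = (6*((6 - 6)*2 + 2))*12 = (6*(0*2 + 2))*12 = (6*(0 + 2))*12 = (6*2)*12 = 12*12 = 144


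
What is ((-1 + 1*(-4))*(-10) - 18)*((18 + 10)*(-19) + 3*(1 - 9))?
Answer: -17792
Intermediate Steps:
((-1 + 1*(-4))*(-10) - 18)*((18 + 10)*(-19) + 3*(1 - 9)) = ((-1 - 4)*(-10) - 18)*(28*(-19) + 3*(-8)) = (-5*(-10) - 18)*(-532 - 24) = (50 - 18)*(-556) = 32*(-556) = -17792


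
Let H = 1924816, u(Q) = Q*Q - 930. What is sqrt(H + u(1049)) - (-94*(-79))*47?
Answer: -349022 + sqrt(3024287) ≈ -3.4728e+5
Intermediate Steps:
u(Q) = -930 + Q**2 (u(Q) = Q**2 - 930 = -930 + Q**2)
sqrt(H + u(1049)) - (-94*(-79))*47 = sqrt(1924816 + (-930 + 1049**2)) - (-94*(-79))*47 = sqrt(1924816 + (-930 + 1100401)) - 7426*47 = sqrt(1924816 + 1099471) - 1*349022 = sqrt(3024287) - 349022 = -349022 + sqrt(3024287)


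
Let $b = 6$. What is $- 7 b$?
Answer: $-42$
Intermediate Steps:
$- 7 b = \left(-7\right) 6 = -42$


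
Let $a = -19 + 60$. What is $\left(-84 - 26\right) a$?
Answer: $-4510$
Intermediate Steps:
$a = 41$
$\left(-84 - 26\right) a = \left(-84 - 26\right) 41 = \left(-110\right) 41 = -4510$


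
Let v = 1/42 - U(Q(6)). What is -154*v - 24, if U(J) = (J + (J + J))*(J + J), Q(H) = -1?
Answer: 2689/3 ≈ 896.33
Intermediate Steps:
U(J) = 6*J² (U(J) = (J + 2*J)*(2*J) = (3*J)*(2*J) = 6*J²)
v = -251/42 (v = 1/42 - 6*(-1)² = 1/42 - 6 = -251/42 ≈ -5.9762)
-154*v - 24 = -154*(-251/42) - 24 = 2761/3 - 24 = 2689/3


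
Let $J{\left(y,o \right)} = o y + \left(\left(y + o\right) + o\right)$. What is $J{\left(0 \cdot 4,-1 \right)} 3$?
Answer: $-6$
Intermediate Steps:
$J{\left(y,o \right)} = y + 2 o + o y$ ($J{\left(y,o \right)} = o y + \left(\left(o + y\right) + o\right) = o y + \left(y + 2 o\right) = y + 2 o + o y$)
$J{\left(0 \cdot 4,-1 \right)} 3 = \left(0 \cdot 4 + 2 \left(-1\right) - 0 \cdot 4\right) 3 = \left(0 - 2 - 0\right) 3 = \left(0 - 2 + 0\right) 3 = \left(-2\right) 3 = -6$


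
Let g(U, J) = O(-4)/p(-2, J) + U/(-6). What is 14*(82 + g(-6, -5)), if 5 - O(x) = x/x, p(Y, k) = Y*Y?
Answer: 1176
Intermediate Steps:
p(Y, k) = Y**2
O(x) = 4 (O(x) = 5 - x/x = 5 - 1*1 = 5 - 1 = 4)
g(U, J) = 1 - U/6 (g(U, J) = 4/((-2)**2) + U/(-6) = 4/4 + U*(-1/6) = 4*(1/4) - U/6 = 1 - U/6)
14*(82 + g(-6, -5)) = 14*(82 + (1 - 1/6*(-6))) = 14*(82 + (1 + 1)) = 14*(82 + 2) = 14*84 = 1176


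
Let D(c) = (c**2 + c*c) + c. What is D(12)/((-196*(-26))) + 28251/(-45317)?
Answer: -32592999/57733858 ≈ -0.56454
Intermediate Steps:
D(c) = c + 2*c**2 (D(c) = (c**2 + c**2) + c = 2*c**2 + c = c + 2*c**2)
D(12)/((-196*(-26))) + 28251/(-45317) = (12*(1 + 2*12))/((-196*(-26))) + 28251/(-45317) = (12*(1 + 24))/5096 + 28251*(-1/45317) = (12*25)*(1/5096) - 28251/45317 = 300*(1/5096) - 28251/45317 = 75/1274 - 28251/45317 = -32592999/57733858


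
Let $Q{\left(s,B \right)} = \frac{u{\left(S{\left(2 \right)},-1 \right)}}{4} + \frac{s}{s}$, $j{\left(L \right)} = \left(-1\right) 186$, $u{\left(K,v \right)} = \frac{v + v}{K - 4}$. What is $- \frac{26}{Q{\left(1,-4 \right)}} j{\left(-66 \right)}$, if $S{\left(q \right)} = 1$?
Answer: $\frac{29016}{7} \approx 4145.1$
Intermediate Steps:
$u{\left(K,v \right)} = \frac{2 v}{-4 + K}$
$j{\left(L \right)} = -186$
$Q{\left(s,B \right)} = \frac{7}{6}$ ($Q{\left(s,B \right)} = \frac{2 \left(-1\right) \frac{1}{-4 + 1}}{4} + \frac{s}{s} = 2 \left(-1\right) \frac{1}{-3} \cdot \frac{1}{4} + 1 = 2 \left(-1\right) \left(- \frac{1}{3}\right) \frac{1}{4} + 1 = \frac{2}{3} \cdot \frac{1}{4} + 1 = \frac{1}{6} + 1 = \frac{7}{6}$)
$- \frac{26}{Q{\left(1,-4 \right)}} j{\left(-66 \right)} = - \frac{26}{\frac{7}{6}} \left(-186\right) = \left(-26\right) \frac{6}{7} \left(-186\right) = \left(- \frac{156}{7}\right) \left(-186\right) = \frac{29016}{7}$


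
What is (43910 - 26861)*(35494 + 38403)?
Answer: 1259869953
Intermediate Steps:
(43910 - 26861)*(35494 + 38403) = 17049*73897 = 1259869953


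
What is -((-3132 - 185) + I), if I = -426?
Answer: 3743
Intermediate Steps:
-((-3132 - 185) + I) = -((-3132 - 185) - 426) = -(-3317 - 426) = -1*(-3743) = 3743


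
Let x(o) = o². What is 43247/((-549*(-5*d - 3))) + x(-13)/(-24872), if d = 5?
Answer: 268260379/95583096 ≈ 2.8066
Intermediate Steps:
43247/((-549*(-5*d - 3))) + x(-13)/(-24872) = 43247/((-549*(-5*5 - 3))) + (-13)²/(-24872) = 43247/((-549*(-25 - 3))) + 169*(-1/24872) = 43247/((-549*(-28))) - 169/24872 = 43247/15372 - 169/24872 = 268260379/95583096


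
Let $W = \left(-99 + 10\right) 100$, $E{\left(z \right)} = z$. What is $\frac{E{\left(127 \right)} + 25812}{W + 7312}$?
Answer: $- \frac{25939}{1588} \approx -16.334$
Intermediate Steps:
$W = -8900$ ($W = \left(-89\right) 100 = -8900$)
$\frac{E{\left(127 \right)} + 25812}{W + 7312} = \frac{127 + 25812}{-8900 + 7312} = \frac{25939}{-1588} = 25939 \left(- \frac{1}{1588}\right) = - \frac{25939}{1588}$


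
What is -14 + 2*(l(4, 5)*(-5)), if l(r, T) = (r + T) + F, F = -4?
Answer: -64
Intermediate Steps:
l(r, T) = -4 + T + r (l(r, T) = (r + T) - 4 = (T + r) - 4 = -4 + T + r)
-14 + 2*(l(4, 5)*(-5)) = -14 + 2*((-4 + 5 + 4)*(-5)) = -14 + 2*(5*(-5)) = -14 + 2*(-25) = -14 - 50 = -64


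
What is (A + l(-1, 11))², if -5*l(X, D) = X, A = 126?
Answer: 398161/25 ≈ 15926.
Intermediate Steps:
l(X, D) = -X/5
(A + l(-1, 11))² = (126 - ⅕*(-1))² = (126 + ⅕)² = (631/5)² = 398161/25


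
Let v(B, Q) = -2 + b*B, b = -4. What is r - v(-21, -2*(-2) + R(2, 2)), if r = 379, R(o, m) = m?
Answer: 297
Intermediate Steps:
v(B, Q) = -2 - 4*B
r - v(-21, -2*(-2) + R(2, 2)) = 379 - (-2 - 4*(-21)) = 379 - (-2 + 84) = 379 - 1*82 = 379 - 82 = 297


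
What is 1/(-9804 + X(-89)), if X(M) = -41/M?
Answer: -89/872515 ≈ -0.00010200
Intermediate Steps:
1/(-9804 + X(-89)) = 1/(-9804 - 41/(-89)) = 1/(-9804 - 41*(-1/89)) = 1/(-9804 + 41/89) = 1/(-872515/89) = -89/872515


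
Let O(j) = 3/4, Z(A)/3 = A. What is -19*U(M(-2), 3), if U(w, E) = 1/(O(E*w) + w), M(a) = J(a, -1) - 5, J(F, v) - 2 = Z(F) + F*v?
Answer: 76/25 ≈ 3.0400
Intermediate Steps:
Z(A) = 3*A
O(j) = 3/4 (O(j) = 3*(1/4) = 3/4)
J(F, v) = 2 + 3*F + F*v (J(F, v) = 2 + (3*F + F*v) = 2 + 3*F + F*v)
M(a) = -3 + 2*a (M(a) = (2 + 3*a + a*(-1)) - 5 = (2 + 3*a - a) - 5 = (2 + 2*a) - 5 = -3 + 2*a)
U(w, E) = 1/(3/4 + w)
-19*U(M(-2), 3) = -76/(3 + 4*(-3 + 2*(-2))) = -76/(3 + 4*(-3 - 4)) = -76/(3 + 4*(-7)) = -76/(3 - 28) = -76/(-25) = -76*(-1)/25 = -19*(-4/25) = 76/25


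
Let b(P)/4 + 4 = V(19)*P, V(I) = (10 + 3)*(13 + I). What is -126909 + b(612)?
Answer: 891443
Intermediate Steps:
V(I) = 169 + 13*I (V(I) = 13*(13 + I) = 169 + 13*I)
b(P) = -16 + 1664*P (b(P) = -16 + 4*((169 + 13*19)*P) = -16 + 4*((169 + 247)*P) = -16 + 4*(416*P) = -16 + 1664*P)
-126909 + b(612) = -126909 + (-16 + 1664*612) = -126909 + (-16 + 1018368) = -126909 + 1018352 = 891443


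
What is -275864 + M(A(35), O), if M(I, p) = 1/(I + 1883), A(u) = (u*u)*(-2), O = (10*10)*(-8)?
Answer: -156414889/567 ≈ -2.7586e+5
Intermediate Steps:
O = -800 (O = 100*(-8) = -800)
A(u) = -2*u**2 (A(u) = u**2*(-2) = -2*u**2)
M(I, p) = 1/(1883 + I)
-275864 + M(A(35), O) = -275864 + 1/(1883 - 2*35**2) = -275864 + 1/(1883 - 2*1225) = -275864 + 1/(1883 - 2450) = -275864 + 1/(-567) = -275864 - 1/567 = -156414889/567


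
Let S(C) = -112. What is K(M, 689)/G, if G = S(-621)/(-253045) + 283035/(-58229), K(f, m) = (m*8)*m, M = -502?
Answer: -55958430227095240/71614069927 ≈ -7.8139e+5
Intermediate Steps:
K(f, m) = 8*m² (K(f, m) = (8*m)*m = 8*m²)
G = -71614069927/14734557305 (G = -112/(-253045) + 283035/(-58229) = -112*(-1/253045) + 283035*(-1/58229) = 112/253045 - 283035/58229 = -71614069927/14734557305 ≈ -4.8603)
K(M, 689)/G = (8*689²)/(-71614069927/14734557305) = (8*474721)*(-14734557305/71614069927) = 3797768*(-14734557305/71614069927) = -55958430227095240/71614069927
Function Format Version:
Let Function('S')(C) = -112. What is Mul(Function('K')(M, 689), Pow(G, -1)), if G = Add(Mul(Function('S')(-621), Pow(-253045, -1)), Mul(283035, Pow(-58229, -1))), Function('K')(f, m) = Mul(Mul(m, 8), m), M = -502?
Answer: Rational(-55958430227095240, 71614069927) ≈ -7.8139e+5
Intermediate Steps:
Function('K')(f, m) = Mul(8, Pow(m, 2)) (Function('K')(f, m) = Mul(Mul(8, m), m) = Mul(8, Pow(m, 2)))
G = Rational(-71614069927, 14734557305) (G = Add(Mul(-112, Pow(-253045, -1)), Mul(283035, Pow(-58229, -1))) = Add(Mul(-112, Rational(-1, 253045)), Mul(283035, Rational(-1, 58229))) = Add(Rational(112, 253045), Rational(-283035, 58229)) = Rational(-71614069927, 14734557305) ≈ -4.8603)
Mul(Function('K')(M, 689), Pow(G, -1)) = Mul(Mul(8, Pow(689, 2)), Pow(Rational(-71614069927, 14734557305), -1)) = Mul(Mul(8, 474721), Rational(-14734557305, 71614069927)) = Mul(3797768, Rational(-14734557305, 71614069927)) = Rational(-55958430227095240, 71614069927)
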